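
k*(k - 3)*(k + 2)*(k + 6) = k^4 + 5*k^3 - 12*k^2 - 36*k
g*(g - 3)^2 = g^3 - 6*g^2 + 9*g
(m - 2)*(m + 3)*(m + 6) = m^3 + 7*m^2 - 36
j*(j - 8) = j^2 - 8*j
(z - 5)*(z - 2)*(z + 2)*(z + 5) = z^4 - 29*z^2 + 100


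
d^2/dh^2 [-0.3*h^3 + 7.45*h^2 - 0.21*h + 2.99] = 14.9 - 1.8*h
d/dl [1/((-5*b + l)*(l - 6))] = ((-5*b + l)*(l - 6) + (5*b - l)^2)/((5*b - l)^3*(l - 6)^2)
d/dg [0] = 0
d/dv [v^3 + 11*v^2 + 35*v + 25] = 3*v^2 + 22*v + 35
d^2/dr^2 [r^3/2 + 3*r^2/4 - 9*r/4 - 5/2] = 3*r + 3/2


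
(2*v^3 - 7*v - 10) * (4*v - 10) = 8*v^4 - 20*v^3 - 28*v^2 + 30*v + 100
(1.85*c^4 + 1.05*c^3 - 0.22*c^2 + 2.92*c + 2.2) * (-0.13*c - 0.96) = -0.2405*c^5 - 1.9125*c^4 - 0.9794*c^3 - 0.1684*c^2 - 3.0892*c - 2.112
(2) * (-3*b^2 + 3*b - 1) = -6*b^2 + 6*b - 2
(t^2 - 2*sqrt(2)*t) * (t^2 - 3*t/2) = t^4 - 2*sqrt(2)*t^3 - 3*t^3/2 + 3*sqrt(2)*t^2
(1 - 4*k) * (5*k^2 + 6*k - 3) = -20*k^3 - 19*k^2 + 18*k - 3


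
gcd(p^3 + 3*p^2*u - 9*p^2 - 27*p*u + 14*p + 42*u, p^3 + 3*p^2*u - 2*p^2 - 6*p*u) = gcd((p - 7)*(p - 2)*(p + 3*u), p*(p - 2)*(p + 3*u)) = p^2 + 3*p*u - 2*p - 6*u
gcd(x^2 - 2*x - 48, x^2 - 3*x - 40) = x - 8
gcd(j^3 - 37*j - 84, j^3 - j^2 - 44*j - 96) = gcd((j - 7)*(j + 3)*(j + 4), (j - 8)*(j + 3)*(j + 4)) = j^2 + 7*j + 12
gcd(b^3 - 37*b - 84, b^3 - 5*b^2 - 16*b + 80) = b + 4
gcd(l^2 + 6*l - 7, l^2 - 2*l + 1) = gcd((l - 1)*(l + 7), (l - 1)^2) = l - 1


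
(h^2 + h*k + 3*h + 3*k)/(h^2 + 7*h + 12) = (h + k)/(h + 4)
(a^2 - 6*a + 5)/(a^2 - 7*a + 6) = (a - 5)/(a - 6)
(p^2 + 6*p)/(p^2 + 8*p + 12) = p/(p + 2)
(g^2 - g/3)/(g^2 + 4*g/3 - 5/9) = 3*g/(3*g + 5)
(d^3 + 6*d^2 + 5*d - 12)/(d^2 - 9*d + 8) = (d^2 + 7*d + 12)/(d - 8)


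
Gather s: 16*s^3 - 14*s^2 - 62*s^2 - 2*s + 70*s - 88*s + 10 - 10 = 16*s^3 - 76*s^2 - 20*s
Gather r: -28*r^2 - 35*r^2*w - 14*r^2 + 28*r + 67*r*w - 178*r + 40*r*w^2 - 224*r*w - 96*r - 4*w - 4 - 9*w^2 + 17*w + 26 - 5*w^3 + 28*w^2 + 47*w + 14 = r^2*(-35*w - 42) + r*(40*w^2 - 157*w - 246) - 5*w^3 + 19*w^2 + 60*w + 36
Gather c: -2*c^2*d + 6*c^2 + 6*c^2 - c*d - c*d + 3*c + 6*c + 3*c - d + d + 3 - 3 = c^2*(12 - 2*d) + c*(12 - 2*d)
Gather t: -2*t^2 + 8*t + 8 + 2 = -2*t^2 + 8*t + 10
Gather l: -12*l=-12*l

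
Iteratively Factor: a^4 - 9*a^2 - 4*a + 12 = (a - 1)*(a^3 + a^2 - 8*a - 12) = (a - 1)*(a + 2)*(a^2 - a - 6) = (a - 3)*(a - 1)*(a + 2)*(a + 2)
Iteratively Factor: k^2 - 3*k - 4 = (k + 1)*(k - 4)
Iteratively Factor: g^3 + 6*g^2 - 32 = (g + 4)*(g^2 + 2*g - 8) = (g - 2)*(g + 4)*(g + 4)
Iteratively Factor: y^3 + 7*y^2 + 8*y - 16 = (y - 1)*(y^2 + 8*y + 16) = (y - 1)*(y + 4)*(y + 4)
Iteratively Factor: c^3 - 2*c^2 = (c)*(c^2 - 2*c) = c^2*(c - 2)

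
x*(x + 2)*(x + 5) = x^3 + 7*x^2 + 10*x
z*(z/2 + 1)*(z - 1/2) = z^3/2 + 3*z^2/4 - z/2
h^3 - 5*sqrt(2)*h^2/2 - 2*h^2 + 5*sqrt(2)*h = h*(h - 2)*(h - 5*sqrt(2)/2)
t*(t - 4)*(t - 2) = t^3 - 6*t^2 + 8*t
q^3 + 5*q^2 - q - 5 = (q - 1)*(q + 1)*(q + 5)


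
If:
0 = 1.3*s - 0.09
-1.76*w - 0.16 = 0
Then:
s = 0.07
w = -0.09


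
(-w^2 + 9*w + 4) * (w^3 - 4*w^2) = -w^5 + 13*w^4 - 32*w^3 - 16*w^2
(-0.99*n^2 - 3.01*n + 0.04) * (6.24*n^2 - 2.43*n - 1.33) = -6.1776*n^4 - 16.3767*n^3 + 8.8806*n^2 + 3.9061*n - 0.0532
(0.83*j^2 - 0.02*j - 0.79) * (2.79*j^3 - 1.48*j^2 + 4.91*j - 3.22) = 2.3157*j^5 - 1.2842*j^4 + 1.9008*j^3 - 1.6016*j^2 - 3.8145*j + 2.5438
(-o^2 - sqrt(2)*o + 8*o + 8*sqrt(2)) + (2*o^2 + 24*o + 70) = o^2 - sqrt(2)*o + 32*o + 8*sqrt(2) + 70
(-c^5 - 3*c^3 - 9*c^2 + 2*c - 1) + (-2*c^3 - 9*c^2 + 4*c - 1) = -c^5 - 5*c^3 - 18*c^2 + 6*c - 2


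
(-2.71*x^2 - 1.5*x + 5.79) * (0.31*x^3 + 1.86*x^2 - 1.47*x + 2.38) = -0.8401*x^5 - 5.5056*x^4 + 2.9886*x^3 + 6.5246*x^2 - 12.0813*x + 13.7802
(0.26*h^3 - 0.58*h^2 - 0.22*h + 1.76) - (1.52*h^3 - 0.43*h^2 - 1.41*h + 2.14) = -1.26*h^3 - 0.15*h^2 + 1.19*h - 0.38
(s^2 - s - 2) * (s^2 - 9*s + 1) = s^4 - 10*s^3 + 8*s^2 + 17*s - 2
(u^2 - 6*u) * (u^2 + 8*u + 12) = u^4 + 2*u^3 - 36*u^2 - 72*u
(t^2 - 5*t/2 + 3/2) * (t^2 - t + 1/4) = t^4 - 7*t^3/2 + 17*t^2/4 - 17*t/8 + 3/8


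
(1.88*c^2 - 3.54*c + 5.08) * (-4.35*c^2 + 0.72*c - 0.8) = -8.178*c^4 + 16.7526*c^3 - 26.1508*c^2 + 6.4896*c - 4.064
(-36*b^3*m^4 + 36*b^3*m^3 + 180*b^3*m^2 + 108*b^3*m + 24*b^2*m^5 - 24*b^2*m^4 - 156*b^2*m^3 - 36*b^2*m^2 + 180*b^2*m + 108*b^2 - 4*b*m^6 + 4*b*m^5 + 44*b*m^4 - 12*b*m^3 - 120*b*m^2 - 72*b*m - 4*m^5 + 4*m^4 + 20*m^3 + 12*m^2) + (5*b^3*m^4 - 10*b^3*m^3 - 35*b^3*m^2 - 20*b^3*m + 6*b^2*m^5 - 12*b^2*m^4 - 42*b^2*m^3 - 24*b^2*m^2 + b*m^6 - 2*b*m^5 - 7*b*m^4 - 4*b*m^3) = -31*b^3*m^4 + 26*b^3*m^3 + 145*b^3*m^2 + 88*b^3*m + 30*b^2*m^5 - 36*b^2*m^4 - 198*b^2*m^3 - 60*b^2*m^2 + 180*b^2*m + 108*b^2 - 3*b*m^6 + 2*b*m^5 + 37*b*m^4 - 16*b*m^3 - 120*b*m^2 - 72*b*m - 4*m^5 + 4*m^4 + 20*m^3 + 12*m^2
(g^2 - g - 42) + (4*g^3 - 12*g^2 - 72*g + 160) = 4*g^3 - 11*g^2 - 73*g + 118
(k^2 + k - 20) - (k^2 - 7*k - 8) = 8*k - 12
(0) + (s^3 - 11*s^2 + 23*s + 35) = s^3 - 11*s^2 + 23*s + 35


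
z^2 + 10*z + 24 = (z + 4)*(z + 6)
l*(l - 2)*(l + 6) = l^3 + 4*l^2 - 12*l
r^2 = r^2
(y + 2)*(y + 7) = y^2 + 9*y + 14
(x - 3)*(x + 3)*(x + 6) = x^3 + 6*x^2 - 9*x - 54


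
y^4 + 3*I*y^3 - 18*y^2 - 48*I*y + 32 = (y - 4)*(y + 4)*(y + I)*(y + 2*I)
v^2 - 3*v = v*(v - 3)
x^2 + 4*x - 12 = (x - 2)*(x + 6)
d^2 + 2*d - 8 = (d - 2)*(d + 4)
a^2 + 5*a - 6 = (a - 1)*(a + 6)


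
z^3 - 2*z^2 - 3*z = z*(z - 3)*(z + 1)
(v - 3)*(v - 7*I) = v^2 - 3*v - 7*I*v + 21*I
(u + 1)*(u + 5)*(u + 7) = u^3 + 13*u^2 + 47*u + 35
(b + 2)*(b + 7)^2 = b^3 + 16*b^2 + 77*b + 98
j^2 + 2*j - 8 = (j - 2)*(j + 4)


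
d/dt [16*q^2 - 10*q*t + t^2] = -10*q + 2*t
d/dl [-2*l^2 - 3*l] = -4*l - 3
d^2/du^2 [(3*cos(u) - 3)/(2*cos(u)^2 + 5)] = 3*(36*sin(u)^4*cos(u) - 16*sin(u)^4 - 32*sin(u)^2 + 32*cos(u) - 9*cos(3*u) - 2*cos(5*u) + 28)/(2*sin(u)^2 - 7)^3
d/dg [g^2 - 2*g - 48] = 2*g - 2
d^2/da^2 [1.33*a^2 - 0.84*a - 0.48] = 2.66000000000000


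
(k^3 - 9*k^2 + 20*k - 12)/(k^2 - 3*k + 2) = k - 6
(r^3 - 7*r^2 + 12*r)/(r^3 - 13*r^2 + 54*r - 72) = r/(r - 6)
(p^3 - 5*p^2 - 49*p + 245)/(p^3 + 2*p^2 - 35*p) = (p - 7)/p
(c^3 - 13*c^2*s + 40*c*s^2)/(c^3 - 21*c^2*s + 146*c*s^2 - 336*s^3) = c*(c - 5*s)/(c^2 - 13*c*s + 42*s^2)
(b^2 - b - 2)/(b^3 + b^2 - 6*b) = (b + 1)/(b*(b + 3))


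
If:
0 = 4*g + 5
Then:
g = -5/4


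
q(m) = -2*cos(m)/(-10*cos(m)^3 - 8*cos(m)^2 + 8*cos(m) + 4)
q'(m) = -2*(-30*sin(m)*cos(m)^2 - 16*sin(m)*cos(m) + 8*sin(m))*cos(m)/(-10*cos(m)^3 - 8*cos(m)^2 + 8*cos(m) + 4)^2 + 2*sin(m)/(-10*cos(m)^3 - 8*cos(m)^2 + 8*cos(m) + 4)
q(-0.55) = 1.43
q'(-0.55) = -16.38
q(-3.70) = -0.70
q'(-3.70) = -0.44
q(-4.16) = -1.10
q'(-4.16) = 6.18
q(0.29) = 0.43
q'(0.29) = 0.83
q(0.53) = 1.17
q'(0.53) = 10.58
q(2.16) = -0.93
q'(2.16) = 3.51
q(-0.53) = 1.17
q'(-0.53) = -10.58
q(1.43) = -0.06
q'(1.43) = 0.34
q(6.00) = 0.42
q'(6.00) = -0.79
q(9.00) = -0.77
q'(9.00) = -0.66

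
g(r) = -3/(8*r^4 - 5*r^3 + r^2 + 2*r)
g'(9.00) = 0.00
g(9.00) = 0.00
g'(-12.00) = 0.00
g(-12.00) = 0.00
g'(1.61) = 0.20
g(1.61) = -0.08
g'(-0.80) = -3.23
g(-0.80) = -0.62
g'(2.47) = 0.02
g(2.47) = -0.01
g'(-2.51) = -0.01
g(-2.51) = -0.01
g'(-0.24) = 6.00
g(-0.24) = 9.18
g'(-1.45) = -0.16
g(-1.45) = -0.06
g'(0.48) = 8.09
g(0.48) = -2.82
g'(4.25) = 0.00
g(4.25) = -0.00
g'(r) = -3*(-32*r^3 + 15*r^2 - 2*r - 2)/(8*r^4 - 5*r^3 + r^2 + 2*r)^2 = 3*(32*r^3 - 15*r^2 + 2*r + 2)/(r^2*(8*r^3 - 5*r^2 + r + 2)^2)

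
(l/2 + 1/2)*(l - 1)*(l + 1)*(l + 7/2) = l^4/2 + 9*l^3/4 + 5*l^2/4 - 9*l/4 - 7/4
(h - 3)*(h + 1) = h^2 - 2*h - 3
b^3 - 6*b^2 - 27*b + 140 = (b - 7)*(b - 4)*(b + 5)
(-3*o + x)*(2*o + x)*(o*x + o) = -6*o^3*x - 6*o^3 - o^2*x^2 - o^2*x + o*x^3 + o*x^2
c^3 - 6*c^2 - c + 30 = (c - 5)*(c - 3)*(c + 2)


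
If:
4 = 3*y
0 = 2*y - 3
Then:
No Solution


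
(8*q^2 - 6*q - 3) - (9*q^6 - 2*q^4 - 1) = -9*q^6 + 2*q^4 + 8*q^2 - 6*q - 2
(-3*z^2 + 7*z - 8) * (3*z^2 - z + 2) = -9*z^4 + 24*z^3 - 37*z^2 + 22*z - 16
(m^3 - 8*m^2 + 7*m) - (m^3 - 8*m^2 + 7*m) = 0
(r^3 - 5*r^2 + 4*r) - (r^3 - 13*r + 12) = -5*r^2 + 17*r - 12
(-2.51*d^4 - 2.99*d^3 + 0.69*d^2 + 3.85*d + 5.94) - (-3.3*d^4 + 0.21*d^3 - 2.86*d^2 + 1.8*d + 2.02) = 0.79*d^4 - 3.2*d^3 + 3.55*d^2 + 2.05*d + 3.92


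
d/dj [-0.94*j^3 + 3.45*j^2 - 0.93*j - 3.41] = -2.82*j^2 + 6.9*j - 0.93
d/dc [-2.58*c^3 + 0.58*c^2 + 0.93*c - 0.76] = -7.74*c^2 + 1.16*c + 0.93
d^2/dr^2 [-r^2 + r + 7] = -2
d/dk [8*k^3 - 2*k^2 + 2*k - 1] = 24*k^2 - 4*k + 2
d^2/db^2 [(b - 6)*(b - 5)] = 2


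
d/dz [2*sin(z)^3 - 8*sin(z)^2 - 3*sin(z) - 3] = -(16*sin(z) + 3*cos(2*z))*cos(z)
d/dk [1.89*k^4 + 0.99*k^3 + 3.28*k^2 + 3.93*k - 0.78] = 7.56*k^3 + 2.97*k^2 + 6.56*k + 3.93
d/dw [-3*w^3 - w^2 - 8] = w*(-9*w - 2)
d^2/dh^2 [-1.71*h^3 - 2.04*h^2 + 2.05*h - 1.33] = -10.26*h - 4.08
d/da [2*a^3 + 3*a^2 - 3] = 6*a*(a + 1)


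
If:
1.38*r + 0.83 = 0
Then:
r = -0.60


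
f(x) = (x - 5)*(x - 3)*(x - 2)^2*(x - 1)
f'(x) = (x - 5)*(x - 3)*(x - 2)^2 + (x - 5)*(x - 3)*(x - 1)*(2*x - 4) + (x - 5)*(x - 2)^2*(x - 1) + (x - 3)*(x - 2)^2*(x - 1)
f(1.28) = 0.93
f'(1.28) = -0.05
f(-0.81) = -316.37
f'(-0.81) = 537.45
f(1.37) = 0.87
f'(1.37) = -1.18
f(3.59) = -5.45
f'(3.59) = -14.32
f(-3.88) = -10308.03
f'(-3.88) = 8277.51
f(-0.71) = -266.04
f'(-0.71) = 470.22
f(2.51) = 0.48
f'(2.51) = 1.03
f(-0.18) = -92.37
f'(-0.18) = 209.91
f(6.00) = 240.00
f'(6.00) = 488.00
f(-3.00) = -4800.00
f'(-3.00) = 4520.00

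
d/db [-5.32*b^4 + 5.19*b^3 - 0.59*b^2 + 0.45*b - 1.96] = -21.28*b^3 + 15.57*b^2 - 1.18*b + 0.45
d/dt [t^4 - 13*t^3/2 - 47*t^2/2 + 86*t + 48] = 4*t^3 - 39*t^2/2 - 47*t + 86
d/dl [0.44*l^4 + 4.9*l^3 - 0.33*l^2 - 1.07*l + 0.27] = 1.76*l^3 + 14.7*l^2 - 0.66*l - 1.07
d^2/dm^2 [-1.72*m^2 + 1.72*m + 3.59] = -3.44000000000000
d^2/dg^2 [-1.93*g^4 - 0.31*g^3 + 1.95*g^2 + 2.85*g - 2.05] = -23.16*g^2 - 1.86*g + 3.9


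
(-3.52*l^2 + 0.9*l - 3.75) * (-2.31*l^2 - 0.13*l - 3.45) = 8.1312*l^4 - 1.6214*l^3 + 20.6895*l^2 - 2.6175*l + 12.9375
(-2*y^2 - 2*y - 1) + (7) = -2*y^2 - 2*y + 6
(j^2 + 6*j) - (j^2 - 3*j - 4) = 9*j + 4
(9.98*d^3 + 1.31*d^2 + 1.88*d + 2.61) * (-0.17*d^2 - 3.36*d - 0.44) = -1.6966*d^5 - 33.7555*d^4 - 9.1124*d^3 - 7.3369*d^2 - 9.5968*d - 1.1484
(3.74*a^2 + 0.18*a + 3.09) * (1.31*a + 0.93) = 4.8994*a^3 + 3.714*a^2 + 4.2153*a + 2.8737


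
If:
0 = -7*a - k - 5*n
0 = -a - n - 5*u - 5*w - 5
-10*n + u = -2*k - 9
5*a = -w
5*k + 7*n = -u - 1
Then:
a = -728/2213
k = -944/2213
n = 1208/2213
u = -5949/2213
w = 3640/2213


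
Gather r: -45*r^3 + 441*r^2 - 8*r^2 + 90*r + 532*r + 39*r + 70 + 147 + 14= -45*r^3 + 433*r^2 + 661*r + 231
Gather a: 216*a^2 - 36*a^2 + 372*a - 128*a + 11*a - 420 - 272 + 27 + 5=180*a^2 + 255*a - 660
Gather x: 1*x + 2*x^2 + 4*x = 2*x^2 + 5*x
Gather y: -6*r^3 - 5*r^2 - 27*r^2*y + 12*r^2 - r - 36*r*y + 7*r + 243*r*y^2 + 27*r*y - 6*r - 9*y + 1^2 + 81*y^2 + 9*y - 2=-6*r^3 + 7*r^2 + y^2*(243*r + 81) + y*(-27*r^2 - 9*r) - 1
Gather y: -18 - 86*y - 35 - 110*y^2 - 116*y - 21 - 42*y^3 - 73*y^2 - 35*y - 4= -42*y^3 - 183*y^2 - 237*y - 78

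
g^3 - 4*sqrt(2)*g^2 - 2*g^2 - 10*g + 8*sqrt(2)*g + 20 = (g - 2)*(g - 5*sqrt(2))*(g + sqrt(2))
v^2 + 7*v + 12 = (v + 3)*(v + 4)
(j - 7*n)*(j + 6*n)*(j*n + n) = j^3*n - j^2*n^2 + j^2*n - 42*j*n^3 - j*n^2 - 42*n^3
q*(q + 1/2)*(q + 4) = q^3 + 9*q^2/2 + 2*q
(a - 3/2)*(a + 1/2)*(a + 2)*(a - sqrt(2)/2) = a^4 - sqrt(2)*a^3/2 + a^3 - 11*a^2/4 - sqrt(2)*a^2/2 - 3*a/2 + 11*sqrt(2)*a/8 + 3*sqrt(2)/4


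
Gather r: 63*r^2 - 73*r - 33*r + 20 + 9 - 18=63*r^2 - 106*r + 11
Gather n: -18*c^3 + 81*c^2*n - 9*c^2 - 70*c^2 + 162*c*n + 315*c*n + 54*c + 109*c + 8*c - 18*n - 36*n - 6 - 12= -18*c^3 - 79*c^2 + 171*c + n*(81*c^2 + 477*c - 54) - 18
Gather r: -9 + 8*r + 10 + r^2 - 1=r^2 + 8*r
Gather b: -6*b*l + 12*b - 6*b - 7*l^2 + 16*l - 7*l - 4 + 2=b*(6 - 6*l) - 7*l^2 + 9*l - 2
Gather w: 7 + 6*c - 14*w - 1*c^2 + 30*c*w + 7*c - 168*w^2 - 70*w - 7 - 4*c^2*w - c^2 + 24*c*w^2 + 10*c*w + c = -2*c^2 + 14*c + w^2*(24*c - 168) + w*(-4*c^2 + 40*c - 84)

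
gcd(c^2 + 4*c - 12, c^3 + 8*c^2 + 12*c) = c + 6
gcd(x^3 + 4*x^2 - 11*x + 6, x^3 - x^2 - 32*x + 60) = x + 6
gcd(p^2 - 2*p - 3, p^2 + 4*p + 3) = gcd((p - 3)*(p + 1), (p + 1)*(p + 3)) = p + 1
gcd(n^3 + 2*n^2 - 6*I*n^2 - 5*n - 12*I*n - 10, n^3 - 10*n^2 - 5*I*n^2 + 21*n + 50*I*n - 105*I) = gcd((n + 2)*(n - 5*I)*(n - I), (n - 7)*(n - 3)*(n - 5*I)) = n - 5*I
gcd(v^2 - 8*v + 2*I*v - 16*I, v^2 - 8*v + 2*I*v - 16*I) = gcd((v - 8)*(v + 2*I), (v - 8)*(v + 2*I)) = v^2 + v*(-8 + 2*I) - 16*I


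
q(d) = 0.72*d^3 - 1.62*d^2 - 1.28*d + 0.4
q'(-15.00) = 533.32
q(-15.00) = -2774.90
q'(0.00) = -1.28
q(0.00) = 0.40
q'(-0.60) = 1.44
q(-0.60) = 0.43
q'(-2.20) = 16.30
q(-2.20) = -12.29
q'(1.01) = -2.35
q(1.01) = -1.80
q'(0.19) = -1.82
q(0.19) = 0.10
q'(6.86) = 78.14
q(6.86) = 147.82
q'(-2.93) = 26.76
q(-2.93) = -27.87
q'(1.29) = -1.87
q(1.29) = -2.40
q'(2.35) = 3.03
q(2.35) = -2.21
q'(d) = 2.16*d^2 - 3.24*d - 1.28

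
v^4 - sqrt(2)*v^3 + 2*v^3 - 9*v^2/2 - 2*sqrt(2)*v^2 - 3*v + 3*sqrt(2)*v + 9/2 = (v - 1)*(v + 3)*(v - 3*sqrt(2)/2)*(v + sqrt(2)/2)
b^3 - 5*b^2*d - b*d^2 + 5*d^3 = (b - 5*d)*(b - d)*(b + d)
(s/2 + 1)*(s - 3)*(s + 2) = s^3/2 + s^2/2 - 4*s - 6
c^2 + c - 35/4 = (c - 5/2)*(c + 7/2)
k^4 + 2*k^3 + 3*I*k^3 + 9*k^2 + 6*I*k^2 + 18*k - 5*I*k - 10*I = (k + 2)*(k - I)^2*(k + 5*I)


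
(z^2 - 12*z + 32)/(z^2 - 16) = (z - 8)/(z + 4)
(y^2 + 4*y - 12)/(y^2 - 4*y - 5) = (-y^2 - 4*y + 12)/(-y^2 + 4*y + 5)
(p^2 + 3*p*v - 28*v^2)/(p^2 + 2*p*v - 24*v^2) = (p + 7*v)/(p + 6*v)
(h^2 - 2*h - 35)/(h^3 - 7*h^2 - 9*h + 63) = (h + 5)/(h^2 - 9)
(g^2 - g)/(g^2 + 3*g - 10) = g*(g - 1)/(g^2 + 3*g - 10)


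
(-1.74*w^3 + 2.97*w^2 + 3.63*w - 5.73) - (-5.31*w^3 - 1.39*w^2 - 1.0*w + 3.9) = 3.57*w^3 + 4.36*w^2 + 4.63*w - 9.63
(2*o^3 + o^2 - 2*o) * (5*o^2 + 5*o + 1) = 10*o^5 + 15*o^4 - 3*o^3 - 9*o^2 - 2*o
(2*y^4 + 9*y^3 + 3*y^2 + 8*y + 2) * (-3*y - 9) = -6*y^5 - 45*y^4 - 90*y^3 - 51*y^2 - 78*y - 18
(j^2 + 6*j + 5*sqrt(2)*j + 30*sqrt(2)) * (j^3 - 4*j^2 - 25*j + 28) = j^5 + 2*j^4 + 5*sqrt(2)*j^4 - 49*j^3 + 10*sqrt(2)*j^3 - 245*sqrt(2)*j^2 - 122*j^2 - 610*sqrt(2)*j + 168*j + 840*sqrt(2)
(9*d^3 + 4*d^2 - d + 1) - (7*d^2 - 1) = 9*d^3 - 3*d^2 - d + 2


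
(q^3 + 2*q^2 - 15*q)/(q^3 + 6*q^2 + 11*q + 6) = q*(q^2 + 2*q - 15)/(q^3 + 6*q^2 + 11*q + 6)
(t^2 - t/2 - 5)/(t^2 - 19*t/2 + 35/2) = (t + 2)/(t - 7)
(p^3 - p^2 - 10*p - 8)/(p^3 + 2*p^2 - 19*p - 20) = (p + 2)/(p + 5)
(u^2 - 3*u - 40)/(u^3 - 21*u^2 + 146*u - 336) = (u + 5)/(u^2 - 13*u + 42)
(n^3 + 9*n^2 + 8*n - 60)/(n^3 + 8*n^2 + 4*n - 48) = (n + 5)/(n + 4)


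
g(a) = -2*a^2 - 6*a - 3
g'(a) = -4*a - 6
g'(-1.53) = 0.12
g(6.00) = -111.00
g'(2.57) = -16.28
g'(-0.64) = -3.44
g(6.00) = -111.00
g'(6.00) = -30.00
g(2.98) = -38.64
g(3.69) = -52.37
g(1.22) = -13.30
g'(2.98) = -17.92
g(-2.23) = 0.43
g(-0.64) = 0.02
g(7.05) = -144.70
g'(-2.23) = 2.92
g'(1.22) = -10.88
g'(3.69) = -20.76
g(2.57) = -31.63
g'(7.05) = -34.20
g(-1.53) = 1.50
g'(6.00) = -30.00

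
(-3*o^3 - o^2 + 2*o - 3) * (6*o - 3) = -18*o^4 + 3*o^3 + 15*o^2 - 24*o + 9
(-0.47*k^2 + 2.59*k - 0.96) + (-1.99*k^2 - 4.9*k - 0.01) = -2.46*k^2 - 2.31*k - 0.97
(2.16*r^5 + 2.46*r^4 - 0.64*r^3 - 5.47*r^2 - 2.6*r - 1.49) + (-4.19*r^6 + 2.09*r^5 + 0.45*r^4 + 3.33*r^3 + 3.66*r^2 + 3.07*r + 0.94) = -4.19*r^6 + 4.25*r^5 + 2.91*r^4 + 2.69*r^3 - 1.81*r^2 + 0.47*r - 0.55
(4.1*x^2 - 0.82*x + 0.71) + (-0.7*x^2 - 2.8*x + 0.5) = 3.4*x^2 - 3.62*x + 1.21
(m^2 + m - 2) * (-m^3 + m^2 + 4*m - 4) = -m^5 + 7*m^3 - 2*m^2 - 12*m + 8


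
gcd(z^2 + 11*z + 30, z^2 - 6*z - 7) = 1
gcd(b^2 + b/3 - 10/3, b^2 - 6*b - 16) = b + 2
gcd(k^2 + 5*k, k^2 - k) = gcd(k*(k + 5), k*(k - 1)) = k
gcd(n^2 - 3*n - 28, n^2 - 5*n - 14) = n - 7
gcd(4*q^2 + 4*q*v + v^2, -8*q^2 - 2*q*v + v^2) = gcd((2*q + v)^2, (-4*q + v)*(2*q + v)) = 2*q + v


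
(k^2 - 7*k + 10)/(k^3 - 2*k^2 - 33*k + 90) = (k - 2)/(k^2 + 3*k - 18)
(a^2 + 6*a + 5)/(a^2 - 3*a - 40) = (a + 1)/(a - 8)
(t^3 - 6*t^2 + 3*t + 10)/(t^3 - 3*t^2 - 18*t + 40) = (t + 1)/(t + 4)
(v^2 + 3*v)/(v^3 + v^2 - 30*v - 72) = v/(v^2 - 2*v - 24)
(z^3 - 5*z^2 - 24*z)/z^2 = z - 5 - 24/z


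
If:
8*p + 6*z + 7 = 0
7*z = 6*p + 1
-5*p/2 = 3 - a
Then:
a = 277/184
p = -55/92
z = -17/46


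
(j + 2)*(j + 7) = j^2 + 9*j + 14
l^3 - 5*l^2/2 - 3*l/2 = l*(l - 3)*(l + 1/2)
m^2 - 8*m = m*(m - 8)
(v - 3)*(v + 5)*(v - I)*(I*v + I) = I*v^4 + v^3 + 3*I*v^3 + 3*v^2 - 13*I*v^2 - 13*v - 15*I*v - 15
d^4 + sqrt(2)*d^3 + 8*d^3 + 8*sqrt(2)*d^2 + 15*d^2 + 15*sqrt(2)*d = d*(d + 3)*(d + 5)*(d + sqrt(2))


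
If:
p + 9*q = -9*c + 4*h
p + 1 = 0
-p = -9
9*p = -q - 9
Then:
No Solution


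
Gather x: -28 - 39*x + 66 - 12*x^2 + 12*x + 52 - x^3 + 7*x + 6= -x^3 - 12*x^2 - 20*x + 96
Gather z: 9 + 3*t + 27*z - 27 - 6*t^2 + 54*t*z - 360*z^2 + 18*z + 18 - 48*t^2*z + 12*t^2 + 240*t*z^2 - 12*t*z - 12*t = 6*t^2 - 9*t + z^2*(240*t - 360) + z*(-48*t^2 + 42*t + 45)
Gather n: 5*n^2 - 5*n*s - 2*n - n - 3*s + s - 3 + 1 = 5*n^2 + n*(-5*s - 3) - 2*s - 2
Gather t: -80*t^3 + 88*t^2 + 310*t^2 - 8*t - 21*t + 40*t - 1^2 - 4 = -80*t^3 + 398*t^2 + 11*t - 5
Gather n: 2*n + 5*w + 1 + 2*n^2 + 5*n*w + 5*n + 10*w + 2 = 2*n^2 + n*(5*w + 7) + 15*w + 3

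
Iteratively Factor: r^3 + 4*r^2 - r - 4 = (r + 4)*(r^2 - 1) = (r + 1)*(r + 4)*(r - 1)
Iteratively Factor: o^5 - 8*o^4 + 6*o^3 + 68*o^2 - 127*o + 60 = (o - 1)*(o^4 - 7*o^3 - o^2 + 67*o - 60) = (o - 5)*(o - 1)*(o^3 - 2*o^2 - 11*o + 12) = (o - 5)*(o - 1)*(o + 3)*(o^2 - 5*o + 4) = (o - 5)*(o - 1)^2*(o + 3)*(o - 4)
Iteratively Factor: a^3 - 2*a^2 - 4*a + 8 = (a - 2)*(a^2 - 4) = (a - 2)^2*(a + 2)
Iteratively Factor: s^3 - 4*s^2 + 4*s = (s - 2)*(s^2 - 2*s) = s*(s - 2)*(s - 2)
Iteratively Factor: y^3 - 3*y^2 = (y)*(y^2 - 3*y) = y^2*(y - 3)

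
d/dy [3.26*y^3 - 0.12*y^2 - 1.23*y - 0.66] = 9.78*y^2 - 0.24*y - 1.23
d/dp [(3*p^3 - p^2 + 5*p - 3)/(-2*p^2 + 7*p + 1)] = 2*(-3*p^4 + 21*p^3 + 6*p^2 - 7*p + 13)/(4*p^4 - 28*p^3 + 45*p^2 + 14*p + 1)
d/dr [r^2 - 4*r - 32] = 2*r - 4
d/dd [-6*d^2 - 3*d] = -12*d - 3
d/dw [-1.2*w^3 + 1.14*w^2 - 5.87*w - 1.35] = -3.6*w^2 + 2.28*w - 5.87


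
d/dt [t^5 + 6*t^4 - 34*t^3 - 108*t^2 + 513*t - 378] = 5*t^4 + 24*t^3 - 102*t^2 - 216*t + 513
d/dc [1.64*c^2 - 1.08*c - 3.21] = 3.28*c - 1.08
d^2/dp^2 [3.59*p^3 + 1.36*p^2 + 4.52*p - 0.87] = 21.54*p + 2.72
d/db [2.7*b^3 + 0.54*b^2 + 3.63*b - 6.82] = 8.1*b^2 + 1.08*b + 3.63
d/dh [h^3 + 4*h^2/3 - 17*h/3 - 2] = 3*h^2 + 8*h/3 - 17/3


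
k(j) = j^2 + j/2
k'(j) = 2*j + 1/2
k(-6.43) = 38.13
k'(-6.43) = -12.36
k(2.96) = 10.24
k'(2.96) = 6.42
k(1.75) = 3.94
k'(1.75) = 4.00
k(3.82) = 16.50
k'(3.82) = 8.14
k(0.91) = 1.28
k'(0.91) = 2.32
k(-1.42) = 1.31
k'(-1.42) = -2.34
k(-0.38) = -0.05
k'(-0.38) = -0.26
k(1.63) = 3.47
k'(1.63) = 3.76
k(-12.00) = 138.00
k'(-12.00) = -23.50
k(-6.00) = 33.00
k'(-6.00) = -11.50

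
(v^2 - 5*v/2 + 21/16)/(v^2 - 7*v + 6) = (16*v^2 - 40*v + 21)/(16*(v^2 - 7*v + 6))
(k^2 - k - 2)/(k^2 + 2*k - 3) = (k^2 - k - 2)/(k^2 + 2*k - 3)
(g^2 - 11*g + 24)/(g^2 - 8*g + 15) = (g - 8)/(g - 5)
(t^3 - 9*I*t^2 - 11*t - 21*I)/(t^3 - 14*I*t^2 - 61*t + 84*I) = (t + I)/(t - 4*I)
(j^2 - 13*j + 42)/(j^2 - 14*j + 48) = (j - 7)/(j - 8)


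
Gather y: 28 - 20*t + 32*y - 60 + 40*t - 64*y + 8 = 20*t - 32*y - 24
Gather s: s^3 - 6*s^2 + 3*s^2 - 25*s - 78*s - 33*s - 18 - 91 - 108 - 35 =s^3 - 3*s^2 - 136*s - 252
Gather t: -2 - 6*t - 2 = -6*t - 4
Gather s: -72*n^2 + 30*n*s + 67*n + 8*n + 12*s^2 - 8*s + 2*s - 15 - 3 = -72*n^2 + 75*n + 12*s^2 + s*(30*n - 6) - 18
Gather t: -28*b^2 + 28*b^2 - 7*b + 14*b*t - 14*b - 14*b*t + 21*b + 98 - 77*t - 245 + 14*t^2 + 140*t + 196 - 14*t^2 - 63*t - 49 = 0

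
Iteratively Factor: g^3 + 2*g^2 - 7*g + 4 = (g - 1)*(g^2 + 3*g - 4) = (g - 1)*(g + 4)*(g - 1)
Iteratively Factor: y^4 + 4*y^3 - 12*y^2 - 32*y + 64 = (y - 2)*(y^3 + 6*y^2 - 32) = (y - 2)*(y + 4)*(y^2 + 2*y - 8) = (y - 2)*(y + 4)^2*(y - 2)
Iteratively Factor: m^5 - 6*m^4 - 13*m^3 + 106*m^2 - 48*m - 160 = (m + 1)*(m^4 - 7*m^3 - 6*m^2 + 112*m - 160) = (m - 4)*(m + 1)*(m^3 - 3*m^2 - 18*m + 40) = (m - 4)*(m - 2)*(m + 1)*(m^2 - m - 20) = (m - 5)*(m - 4)*(m - 2)*(m + 1)*(m + 4)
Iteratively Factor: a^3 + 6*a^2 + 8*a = (a + 2)*(a^2 + 4*a) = (a + 2)*(a + 4)*(a)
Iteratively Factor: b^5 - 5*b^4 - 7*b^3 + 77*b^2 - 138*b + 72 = (b - 3)*(b^4 - 2*b^3 - 13*b^2 + 38*b - 24) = (b - 3)^2*(b^3 + b^2 - 10*b + 8) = (b - 3)^2*(b - 1)*(b^2 + 2*b - 8) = (b - 3)^2*(b - 2)*(b - 1)*(b + 4)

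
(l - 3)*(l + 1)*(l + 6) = l^3 + 4*l^2 - 15*l - 18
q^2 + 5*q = q*(q + 5)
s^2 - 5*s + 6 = (s - 3)*(s - 2)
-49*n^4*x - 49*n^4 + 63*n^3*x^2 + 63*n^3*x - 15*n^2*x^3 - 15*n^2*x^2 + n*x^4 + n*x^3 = (-7*n + x)^2*(-n + x)*(n*x + n)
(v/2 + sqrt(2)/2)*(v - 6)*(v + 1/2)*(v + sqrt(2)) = v^4/2 - 11*v^3/4 + sqrt(2)*v^3 - 11*sqrt(2)*v^2/2 - v^2/2 - 11*v/2 - 3*sqrt(2)*v - 3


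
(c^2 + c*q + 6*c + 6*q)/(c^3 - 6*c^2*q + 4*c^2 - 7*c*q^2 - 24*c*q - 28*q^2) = (-c - 6)/(-c^2 + 7*c*q - 4*c + 28*q)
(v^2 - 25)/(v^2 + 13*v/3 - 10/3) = 3*(v - 5)/(3*v - 2)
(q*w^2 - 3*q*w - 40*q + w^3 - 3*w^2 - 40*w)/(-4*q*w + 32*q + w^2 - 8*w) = (-q*w - 5*q - w^2 - 5*w)/(4*q - w)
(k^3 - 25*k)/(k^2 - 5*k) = k + 5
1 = 1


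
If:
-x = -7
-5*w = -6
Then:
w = 6/5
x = 7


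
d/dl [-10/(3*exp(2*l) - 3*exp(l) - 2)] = (60*exp(l) - 30)*exp(l)/(-3*exp(2*l) + 3*exp(l) + 2)^2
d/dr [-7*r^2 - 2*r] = -14*r - 2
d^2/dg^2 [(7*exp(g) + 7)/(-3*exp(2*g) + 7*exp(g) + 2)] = (-63*exp(4*g) - 399*exp(3*g) + 189*exp(2*g) - 413*exp(g) + 70)*exp(g)/(27*exp(6*g) - 189*exp(5*g) + 387*exp(4*g) - 91*exp(3*g) - 258*exp(2*g) - 84*exp(g) - 8)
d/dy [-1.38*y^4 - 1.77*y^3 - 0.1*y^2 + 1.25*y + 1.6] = -5.52*y^3 - 5.31*y^2 - 0.2*y + 1.25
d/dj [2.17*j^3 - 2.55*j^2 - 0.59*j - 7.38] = 6.51*j^2 - 5.1*j - 0.59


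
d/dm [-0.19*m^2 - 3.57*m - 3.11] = -0.38*m - 3.57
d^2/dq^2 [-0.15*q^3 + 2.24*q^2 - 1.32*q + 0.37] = 4.48 - 0.9*q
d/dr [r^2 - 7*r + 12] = 2*r - 7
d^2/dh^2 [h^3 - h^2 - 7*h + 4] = 6*h - 2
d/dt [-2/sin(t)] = 2*cos(t)/sin(t)^2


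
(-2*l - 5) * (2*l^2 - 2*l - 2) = -4*l^3 - 6*l^2 + 14*l + 10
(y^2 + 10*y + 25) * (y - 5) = y^3 + 5*y^2 - 25*y - 125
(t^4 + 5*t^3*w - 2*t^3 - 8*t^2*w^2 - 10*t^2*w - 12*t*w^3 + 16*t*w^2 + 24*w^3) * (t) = t^5 + 5*t^4*w - 2*t^4 - 8*t^3*w^2 - 10*t^3*w - 12*t^2*w^3 + 16*t^2*w^2 + 24*t*w^3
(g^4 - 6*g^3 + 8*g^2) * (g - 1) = g^5 - 7*g^4 + 14*g^3 - 8*g^2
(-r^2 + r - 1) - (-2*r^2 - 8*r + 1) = r^2 + 9*r - 2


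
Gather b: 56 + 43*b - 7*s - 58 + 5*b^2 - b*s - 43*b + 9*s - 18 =5*b^2 - b*s + 2*s - 20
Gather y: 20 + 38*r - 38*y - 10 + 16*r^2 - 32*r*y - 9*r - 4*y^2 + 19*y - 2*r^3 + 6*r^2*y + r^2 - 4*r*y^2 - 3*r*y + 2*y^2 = -2*r^3 + 17*r^2 + 29*r + y^2*(-4*r - 2) + y*(6*r^2 - 35*r - 19) + 10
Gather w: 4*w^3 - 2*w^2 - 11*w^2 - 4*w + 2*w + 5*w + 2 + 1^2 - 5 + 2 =4*w^3 - 13*w^2 + 3*w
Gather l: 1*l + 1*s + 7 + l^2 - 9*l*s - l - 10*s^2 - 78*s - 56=l^2 - 9*l*s - 10*s^2 - 77*s - 49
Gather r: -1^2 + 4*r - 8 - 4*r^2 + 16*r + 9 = -4*r^2 + 20*r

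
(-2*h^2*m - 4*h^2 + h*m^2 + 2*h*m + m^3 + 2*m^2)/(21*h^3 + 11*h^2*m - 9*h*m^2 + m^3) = (-2*h^2*m - 4*h^2 + h*m^2 + 2*h*m + m^3 + 2*m^2)/(21*h^3 + 11*h^2*m - 9*h*m^2 + m^3)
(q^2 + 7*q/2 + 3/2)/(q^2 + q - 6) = (q + 1/2)/(q - 2)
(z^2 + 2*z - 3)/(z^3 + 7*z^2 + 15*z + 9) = (z - 1)/(z^2 + 4*z + 3)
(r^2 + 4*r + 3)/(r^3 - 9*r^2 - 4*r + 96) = (r + 1)/(r^2 - 12*r + 32)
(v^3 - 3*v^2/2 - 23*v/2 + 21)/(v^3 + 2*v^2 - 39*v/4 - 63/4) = 2*(v - 2)/(2*v + 3)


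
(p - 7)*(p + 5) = p^2 - 2*p - 35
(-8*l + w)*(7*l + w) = -56*l^2 - l*w + w^2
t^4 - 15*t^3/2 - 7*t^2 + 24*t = t*(t - 8)*(t - 3/2)*(t + 2)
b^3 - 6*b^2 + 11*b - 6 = (b - 3)*(b - 2)*(b - 1)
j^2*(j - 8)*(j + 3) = j^4 - 5*j^3 - 24*j^2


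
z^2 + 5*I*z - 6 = (z + 2*I)*(z + 3*I)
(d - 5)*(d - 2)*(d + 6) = d^3 - d^2 - 32*d + 60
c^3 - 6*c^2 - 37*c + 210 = (c - 7)*(c - 5)*(c + 6)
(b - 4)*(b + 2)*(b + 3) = b^3 + b^2 - 14*b - 24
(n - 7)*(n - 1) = n^2 - 8*n + 7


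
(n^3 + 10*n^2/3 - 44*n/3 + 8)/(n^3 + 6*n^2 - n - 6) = (3*n^2 - 8*n + 4)/(3*(n^2 - 1))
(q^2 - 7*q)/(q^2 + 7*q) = (q - 7)/(q + 7)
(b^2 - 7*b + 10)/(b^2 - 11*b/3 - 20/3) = 3*(b - 2)/(3*b + 4)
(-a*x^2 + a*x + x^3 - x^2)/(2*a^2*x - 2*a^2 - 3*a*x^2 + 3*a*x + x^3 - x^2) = x/(-2*a + x)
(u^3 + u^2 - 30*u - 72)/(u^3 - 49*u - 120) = (u^2 - 2*u - 24)/(u^2 - 3*u - 40)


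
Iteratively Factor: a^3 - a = (a + 1)*(a^2 - a) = a*(a + 1)*(a - 1)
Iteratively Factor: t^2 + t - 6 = (t - 2)*(t + 3)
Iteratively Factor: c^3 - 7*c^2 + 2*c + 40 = (c - 5)*(c^2 - 2*c - 8) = (c - 5)*(c - 4)*(c + 2)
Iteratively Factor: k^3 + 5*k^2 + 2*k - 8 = (k - 1)*(k^2 + 6*k + 8) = (k - 1)*(k + 4)*(k + 2)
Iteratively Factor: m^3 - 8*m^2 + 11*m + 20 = (m + 1)*(m^2 - 9*m + 20) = (m - 5)*(m + 1)*(m - 4)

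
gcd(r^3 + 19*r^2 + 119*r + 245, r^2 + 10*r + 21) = r + 7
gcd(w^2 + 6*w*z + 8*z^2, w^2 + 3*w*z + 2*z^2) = w + 2*z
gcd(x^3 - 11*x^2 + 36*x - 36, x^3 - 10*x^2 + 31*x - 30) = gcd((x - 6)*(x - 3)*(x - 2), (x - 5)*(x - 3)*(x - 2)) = x^2 - 5*x + 6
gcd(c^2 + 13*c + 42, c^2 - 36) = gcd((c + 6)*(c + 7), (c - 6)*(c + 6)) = c + 6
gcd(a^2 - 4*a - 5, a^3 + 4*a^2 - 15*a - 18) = a + 1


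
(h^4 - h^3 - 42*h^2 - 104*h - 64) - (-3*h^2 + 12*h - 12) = h^4 - h^3 - 39*h^2 - 116*h - 52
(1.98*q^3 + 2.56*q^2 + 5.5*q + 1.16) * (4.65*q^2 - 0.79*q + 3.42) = 9.207*q^5 + 10.3398*q^4 + 30.3242*q^3 + 9.8042*q^2 + 17.8936*q + 3.9672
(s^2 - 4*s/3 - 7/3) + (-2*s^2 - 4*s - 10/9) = -s^2 - 16*s/3 - 31/9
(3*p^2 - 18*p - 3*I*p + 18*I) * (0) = 0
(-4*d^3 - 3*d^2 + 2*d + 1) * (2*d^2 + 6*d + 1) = -8*d^5 - 30*d^4 - 18*d^3 + 11*d^2 + 8*d + 1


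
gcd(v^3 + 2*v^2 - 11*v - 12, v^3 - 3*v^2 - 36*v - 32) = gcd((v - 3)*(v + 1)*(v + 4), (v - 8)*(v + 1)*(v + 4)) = v^2 + 5*v + 4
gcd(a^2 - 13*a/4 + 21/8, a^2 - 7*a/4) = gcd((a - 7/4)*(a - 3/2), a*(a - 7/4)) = a - 7/4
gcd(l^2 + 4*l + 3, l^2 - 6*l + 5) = 1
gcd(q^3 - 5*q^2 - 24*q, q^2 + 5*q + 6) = q + 3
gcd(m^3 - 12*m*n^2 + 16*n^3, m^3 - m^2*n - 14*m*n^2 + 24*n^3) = m^2 + 2*m*n - 8*n^2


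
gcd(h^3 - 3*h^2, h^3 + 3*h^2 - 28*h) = h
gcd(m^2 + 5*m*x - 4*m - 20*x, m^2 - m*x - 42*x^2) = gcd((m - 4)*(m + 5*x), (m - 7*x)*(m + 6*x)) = 1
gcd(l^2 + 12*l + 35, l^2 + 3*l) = 1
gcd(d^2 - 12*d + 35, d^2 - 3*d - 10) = d - 5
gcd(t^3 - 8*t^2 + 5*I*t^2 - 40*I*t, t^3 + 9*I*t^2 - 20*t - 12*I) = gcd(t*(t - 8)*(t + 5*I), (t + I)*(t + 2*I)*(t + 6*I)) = 1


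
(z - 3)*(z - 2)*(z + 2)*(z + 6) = z^4 + 3*z^3 - 22*z^2 - 12*z + 72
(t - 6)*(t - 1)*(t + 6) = t^3 - t^2 - 36*t + 36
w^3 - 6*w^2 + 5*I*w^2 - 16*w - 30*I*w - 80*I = (w - 8)*(w + 2)*(w + 5*I)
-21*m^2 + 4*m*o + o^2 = (-3*m + o)*(7*m + o)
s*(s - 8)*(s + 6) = s^3 - 2*s^2 - 48*s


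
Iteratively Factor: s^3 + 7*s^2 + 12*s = (s + 4)*(s^2 + 3*s) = (s + 3)*(s + 4)*(s)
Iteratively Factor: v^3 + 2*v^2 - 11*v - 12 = (v + 4)*(v^2 - 2*v - 3) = (v - 3)*(v + 4)*(v + 1)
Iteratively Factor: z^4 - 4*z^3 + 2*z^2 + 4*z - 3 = (z - 1)*(z^3 - 3*z^2 - z + 3) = (z - 3)*(z - 1)*(z^2 - 1) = (z - 3)*(z - 1)^2*(z + 1)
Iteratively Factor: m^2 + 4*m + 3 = (m + 1)*(m + 3)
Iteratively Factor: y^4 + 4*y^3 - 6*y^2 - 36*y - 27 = (y - 3)*(y^3 + 7*y^2 + 15*y + 9) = (y - 3)*(y + 1)*(y^2 + 6*y + 9) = (y - 3)*(y + 1)*(y + 3)*(y + 3)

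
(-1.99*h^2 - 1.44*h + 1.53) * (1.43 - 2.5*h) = 4.975*h^3 + 0.7543*h^2 - 5.8842*h + 2.1879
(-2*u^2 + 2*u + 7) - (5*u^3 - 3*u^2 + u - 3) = -5*u^3 + u^2 + u + 10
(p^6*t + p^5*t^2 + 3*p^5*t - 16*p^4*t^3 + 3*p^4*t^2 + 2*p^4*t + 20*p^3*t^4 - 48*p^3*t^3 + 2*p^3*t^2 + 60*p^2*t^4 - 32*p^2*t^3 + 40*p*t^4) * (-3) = -3*p^6*t - 3*p^5*t^2 - 9*p^5*t + 48*p^4*t^3 - 9*p^4*t^2 - 6*p^4*t - 60*p^3*t^4 + 144*p^3*t^3 - 6*p^3*t^2 - 180*p^2*t^4 + 96*p^2*t^3 - 120*p*t^4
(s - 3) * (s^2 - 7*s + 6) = s^3 - 10*s^2 + 27*s - 18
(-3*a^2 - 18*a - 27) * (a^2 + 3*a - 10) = -3*a^4 - 27*a^3 - 51*a^2 + 99*a + 270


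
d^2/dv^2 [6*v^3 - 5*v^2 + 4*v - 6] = 36*v - 10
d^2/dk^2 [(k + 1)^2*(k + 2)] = 6*k + 8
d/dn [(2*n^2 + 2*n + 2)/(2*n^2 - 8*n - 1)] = 2*(-10*n^2 - 6*n + 7)/(4*n^4 - 32*n^3 + 60*n^2 + 16*n + 1)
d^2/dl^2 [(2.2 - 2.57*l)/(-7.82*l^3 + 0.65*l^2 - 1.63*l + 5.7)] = (942.970008*l^5 - 1692.80322*l^4 + 115.575726*l^3 + 1200.83004*l^2 - 631.5225*l + 52.36738)/(478.211768*l^9 - 119.24718*l^8 + 308.947086*l^7 - 1095.692405*l^6 + 238.235499*l^5 - 448.339425*l^4 + 802.781047*l^3 - 108.78849*l^2 + 158.8761*l - 185.193)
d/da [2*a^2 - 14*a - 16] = 4*a - 14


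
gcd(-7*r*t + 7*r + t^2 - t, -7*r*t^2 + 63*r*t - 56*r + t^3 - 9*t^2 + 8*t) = 7*r*t - 7*r - t^2 + t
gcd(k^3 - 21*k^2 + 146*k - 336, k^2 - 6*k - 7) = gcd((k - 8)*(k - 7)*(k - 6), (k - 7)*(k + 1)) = k - 7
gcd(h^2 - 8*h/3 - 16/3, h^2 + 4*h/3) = h + 4/3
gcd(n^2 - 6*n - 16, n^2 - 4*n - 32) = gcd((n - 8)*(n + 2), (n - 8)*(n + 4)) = n - 8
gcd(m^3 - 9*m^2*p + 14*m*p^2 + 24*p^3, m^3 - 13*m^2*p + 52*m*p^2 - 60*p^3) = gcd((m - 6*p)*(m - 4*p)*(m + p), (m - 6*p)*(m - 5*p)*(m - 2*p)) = -m + 6*p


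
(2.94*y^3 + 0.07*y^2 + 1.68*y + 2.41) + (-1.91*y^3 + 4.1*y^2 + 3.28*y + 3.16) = 1.03*y^3 + 4.17*y^2 + 4.96*y + 5.57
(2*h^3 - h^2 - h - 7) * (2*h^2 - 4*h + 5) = 4*h^5 - 10*h^4 + 12*h^3 - 15*h^2 + 23*h - 35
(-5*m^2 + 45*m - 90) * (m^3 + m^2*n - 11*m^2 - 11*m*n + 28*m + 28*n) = -5*m^5 - 5*m^4*n + 100*m^4 + 100*m^3*n - 725*m^3 - 725*m^2*n + 2250*m^2 + 2250*m*n - 2520*m - 2520*n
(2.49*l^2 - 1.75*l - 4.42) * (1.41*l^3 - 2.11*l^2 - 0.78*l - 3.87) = 3.5109*l^5 - 7.7214*l^4 - 4.4819*l^3 + 1.0549*l^2 + 10.2201*l + 17.1054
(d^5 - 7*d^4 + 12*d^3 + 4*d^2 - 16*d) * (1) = d^5 - 7*d^4 + 12*d^3 + 4*d^2 - 16*d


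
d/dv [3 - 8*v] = -8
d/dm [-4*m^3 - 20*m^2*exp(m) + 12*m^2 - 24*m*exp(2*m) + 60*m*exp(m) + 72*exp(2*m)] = -20*m^2*exp(m) - 12*m^2 - 48*m*exp(2*m) + 20*m*exp(m) + 24*m + 120*exp(2*m) + 60*exp(m)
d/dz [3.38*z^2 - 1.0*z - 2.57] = 6.76*z - 1.0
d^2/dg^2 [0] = 0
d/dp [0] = 0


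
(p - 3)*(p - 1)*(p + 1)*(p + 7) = p^4 + 4*p^3 - 22*p^2 - 4*p + 21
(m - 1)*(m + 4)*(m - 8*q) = m^3 - 8*m^2*q + 3*m^2 - 24*m*q - 4*m + 32*q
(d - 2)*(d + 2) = d^2 - 4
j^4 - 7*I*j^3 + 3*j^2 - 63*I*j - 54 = (j - 6*I)*(j - 3*I)*(j - I)*(j + 3*I)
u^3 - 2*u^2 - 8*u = u*(u - 4)*(u + 2)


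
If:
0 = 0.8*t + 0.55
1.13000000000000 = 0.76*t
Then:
No Solution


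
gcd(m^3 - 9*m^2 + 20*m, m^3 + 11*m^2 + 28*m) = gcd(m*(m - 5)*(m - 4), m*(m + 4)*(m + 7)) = m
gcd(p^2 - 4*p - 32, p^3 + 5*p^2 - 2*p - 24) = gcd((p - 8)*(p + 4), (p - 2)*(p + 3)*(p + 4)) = p + 4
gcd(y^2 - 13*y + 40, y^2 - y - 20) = y - 5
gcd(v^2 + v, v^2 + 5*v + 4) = v + 1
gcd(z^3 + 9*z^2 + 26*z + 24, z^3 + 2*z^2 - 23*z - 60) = z^2 + 7*z + 12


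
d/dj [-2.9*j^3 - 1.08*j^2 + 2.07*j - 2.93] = -8.7*j^2 - 2.16*j + 2.07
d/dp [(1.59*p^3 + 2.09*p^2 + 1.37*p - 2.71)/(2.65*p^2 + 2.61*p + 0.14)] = (4.2135*p^4 + 8.2998*p^3 + 2.4922*p^2 + 14.9482*p + 7.2649)/(7.0225*p^4 + 13.833*p^3 + 7.5541*p^2 + 0.7308*p + 0.0196)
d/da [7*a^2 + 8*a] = 14*a + 8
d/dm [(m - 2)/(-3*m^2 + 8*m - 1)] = 3*(m^2 - 4*m + 5)/(9*m^4 - 48*m^3 + 70*m^2 - 16*m + 1)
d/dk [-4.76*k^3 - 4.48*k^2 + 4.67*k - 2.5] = -14.28*k^2 - 8.96*k + 4.67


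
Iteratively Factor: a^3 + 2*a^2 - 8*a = (a - 2)*(a^2 + 4*a) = a*(a - 2)*(a + 4)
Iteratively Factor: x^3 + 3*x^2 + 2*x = (x + 2)*(x^2 + x) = x*(x + 2)*(x + 1)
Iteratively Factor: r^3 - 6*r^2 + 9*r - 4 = (r - 1)*(r^2 - 5*r + 4) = (r - 1)^2*(r - 4)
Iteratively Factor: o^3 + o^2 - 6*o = (o + 3)*(o^2 - 2*o) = o*(o + 3)*(o - 2)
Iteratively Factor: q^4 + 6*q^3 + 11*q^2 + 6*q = (q + 1)*(q^3 + 5*q^2 + 6*q) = (q + 1)*(q + 2)*(q^2 + 3*q) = (q + 1)*(q + 2)*(q + 3)*(q)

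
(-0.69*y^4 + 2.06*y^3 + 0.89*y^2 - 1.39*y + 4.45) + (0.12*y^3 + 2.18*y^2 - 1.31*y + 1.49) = -0.69*y^4 + 2.18*y^3 + 3.07*y^2 - 2.7*y + 5.94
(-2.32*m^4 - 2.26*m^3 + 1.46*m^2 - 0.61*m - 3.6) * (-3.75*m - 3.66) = 8.7*m^5 + 16.9662*m^4 + 2.7966*m^3 - 3.0561*m^2 + 15.7326*m + 13.176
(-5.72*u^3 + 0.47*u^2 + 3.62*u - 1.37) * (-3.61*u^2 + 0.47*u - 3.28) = 20.6492*u^5 - 4.3851*u^4 + 5.9143*u^3 + 5.1055*u^2 - 12.5175*u + 4.4936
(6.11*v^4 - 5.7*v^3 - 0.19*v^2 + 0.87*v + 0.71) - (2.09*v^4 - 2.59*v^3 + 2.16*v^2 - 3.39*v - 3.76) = 4.02*v^4 - 3.11*v^3 - 2.35*v^2 + 4.26*v + 4.47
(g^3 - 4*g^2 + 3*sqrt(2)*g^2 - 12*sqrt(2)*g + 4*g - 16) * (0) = 0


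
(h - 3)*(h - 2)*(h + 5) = h^3 - 19*h + 30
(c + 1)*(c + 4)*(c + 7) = c^3 + 12*c^2 + 39*c + 28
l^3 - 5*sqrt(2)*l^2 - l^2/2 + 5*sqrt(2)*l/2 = l*(l - 1/2)*(l - 5*sqrt(2))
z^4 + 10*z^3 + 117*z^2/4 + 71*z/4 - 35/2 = (z - 1/2)*(z + 2)*(z + 7/2)*(z + 5)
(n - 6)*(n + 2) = n^2 - 4*n - 12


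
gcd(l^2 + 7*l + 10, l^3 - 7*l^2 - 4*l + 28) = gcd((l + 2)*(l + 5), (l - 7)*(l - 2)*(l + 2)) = l + 2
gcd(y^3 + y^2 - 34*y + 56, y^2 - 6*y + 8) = y^2 - 6*y + 8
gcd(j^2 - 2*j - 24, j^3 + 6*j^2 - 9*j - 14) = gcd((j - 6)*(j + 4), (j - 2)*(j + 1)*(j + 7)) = 1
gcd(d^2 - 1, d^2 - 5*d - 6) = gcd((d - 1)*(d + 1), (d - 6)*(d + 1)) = d + 1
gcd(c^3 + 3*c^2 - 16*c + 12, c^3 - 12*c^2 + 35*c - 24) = c - 1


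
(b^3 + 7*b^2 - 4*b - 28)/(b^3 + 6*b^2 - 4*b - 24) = (b + 7)/(b + 6)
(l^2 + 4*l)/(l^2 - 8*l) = (l + 4)/(l - 8)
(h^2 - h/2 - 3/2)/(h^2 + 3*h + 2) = (h - 3/2)/(h + 2)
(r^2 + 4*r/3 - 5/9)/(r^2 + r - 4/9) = (3*r + 5)/(3*r + 4)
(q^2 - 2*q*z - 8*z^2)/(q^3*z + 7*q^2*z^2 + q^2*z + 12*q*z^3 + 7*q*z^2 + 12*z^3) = (q^2 - 2*q*z - 8*z^2)/(z*(q^3 + 7*q^2*z + q^2 + 12*q*z^2 + 7*q*z + 12*z^2))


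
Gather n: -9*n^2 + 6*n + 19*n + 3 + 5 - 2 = -9*n^2 + 25*n + 6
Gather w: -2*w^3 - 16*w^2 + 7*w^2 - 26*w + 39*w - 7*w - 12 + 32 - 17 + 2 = -2*w^3 - 9*w^2 + 6*w + 5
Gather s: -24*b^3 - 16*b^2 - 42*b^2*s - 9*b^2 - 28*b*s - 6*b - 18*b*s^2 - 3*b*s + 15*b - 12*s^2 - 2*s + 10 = -24*b^3 - 25*b^2 + 9*b + s^2*(-18*b - 12) + s*(-42*b^2 - 31*b - 2) + 10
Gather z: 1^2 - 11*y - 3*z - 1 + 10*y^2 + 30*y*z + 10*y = 10*y^2 - y + z*(30*y - 3)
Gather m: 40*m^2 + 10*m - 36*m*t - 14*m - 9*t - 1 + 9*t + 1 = 40*m^2 + m*(-36*t - 4)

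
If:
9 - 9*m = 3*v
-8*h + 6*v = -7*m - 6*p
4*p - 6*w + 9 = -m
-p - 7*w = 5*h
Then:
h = 39/86 - 208*w/129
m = 226*w/129 + 3/43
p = 137*w/129 - 195/86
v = 120/43 - 226*w/43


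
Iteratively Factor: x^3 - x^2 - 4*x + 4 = (x + 2)*(x^2 - 3*x + 2) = (x - 1)*(x + 2)*(x - 2)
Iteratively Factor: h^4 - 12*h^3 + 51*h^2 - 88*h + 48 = (h - 1)*(h^3 - 11*h^2 + 40*h - 48) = (h - 3)*(h - 1)*(h^2 - 8*h + 16) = (h - 4)*(h - 3)*(h - 1)*(h - 4)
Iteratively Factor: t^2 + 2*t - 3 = (t - 1)*(t + 3)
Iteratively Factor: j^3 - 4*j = (j + 2)*(j^2 - 2*j) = (j - 2)*(j + 2)*(j)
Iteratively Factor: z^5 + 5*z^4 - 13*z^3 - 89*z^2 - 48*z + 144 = (z - 4)*(z^4 + 9*z^3 + 23*z^2 + 3*z - 36) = (z - 4)*(z + 4)*(z^3 + 5*z^2 + 3*z - 9) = (z - 4)*(z + 3)*(z + 4)*(z^2 + 2*z - 3) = (z - 4)*(z + 3)^2*(z + 4)*(z - 1)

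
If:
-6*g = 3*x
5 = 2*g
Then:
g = 5/2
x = -5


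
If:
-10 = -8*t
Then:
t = 5/4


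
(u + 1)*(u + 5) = u^2 + 6*u + 5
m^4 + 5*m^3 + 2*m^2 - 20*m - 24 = (m - 2)*(m + 2)^2*(m + 3)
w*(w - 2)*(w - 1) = w^3 - 3*w^2 + 2*w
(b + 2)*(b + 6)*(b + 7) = b^3 + 15*b^2 + 68*b + 84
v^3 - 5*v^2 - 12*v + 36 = (v - 6)*(v - 2)*(v + 3)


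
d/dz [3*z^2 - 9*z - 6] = 6*z - 9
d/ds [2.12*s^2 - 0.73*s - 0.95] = 4.24*s - 0.73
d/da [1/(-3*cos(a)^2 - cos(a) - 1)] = -(6*cos(a) + 1)*sin(a)/(3*cos(a)^2 + cos(a) + 1)^2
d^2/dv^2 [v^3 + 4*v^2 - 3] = 6*v + 8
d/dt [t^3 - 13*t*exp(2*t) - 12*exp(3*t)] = 3*t^2 - 26*t*exp(2*t) - 36*exp(3*t) - 13*exp(2*t)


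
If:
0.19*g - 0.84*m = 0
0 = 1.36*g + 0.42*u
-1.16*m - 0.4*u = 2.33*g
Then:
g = 0.00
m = 0.00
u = 0.00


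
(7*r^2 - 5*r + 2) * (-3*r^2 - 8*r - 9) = -21*r^4 - 41*r^3 - 29*r^2 + 29*r - 18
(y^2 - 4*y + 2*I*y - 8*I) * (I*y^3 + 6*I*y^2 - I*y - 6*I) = I*y^5 - 2*y^4 + 2*I*y^4 - 4*y^3 - 25*I*y^3 + 50*y^2 - 2*I*y^2 + 4*y + 24*I*y - 48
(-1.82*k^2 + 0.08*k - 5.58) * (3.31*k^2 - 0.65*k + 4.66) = -6.0242*k^4 + 1.4478*k^3 - 27.003*k^2 + 3.9998*k - 26.0028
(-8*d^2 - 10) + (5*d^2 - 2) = -3*d^2 - 12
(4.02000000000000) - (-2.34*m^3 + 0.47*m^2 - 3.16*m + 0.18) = 2.34*m^3 - 0.47*m^2 + 3.16*m + 3.84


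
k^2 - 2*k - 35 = (k - 7)*(k + 5)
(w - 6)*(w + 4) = w^2 - 2*w - 24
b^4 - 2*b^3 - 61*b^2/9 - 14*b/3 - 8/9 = (b - 4)*(b + 1/3)*(b + 2/3)*(b + 1)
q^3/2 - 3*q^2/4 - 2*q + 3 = (q/2 + 1)*(q - 2)*(q - 3/2)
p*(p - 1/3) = p^2 - p/3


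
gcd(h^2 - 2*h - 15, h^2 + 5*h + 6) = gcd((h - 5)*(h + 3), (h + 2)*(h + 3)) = h + 3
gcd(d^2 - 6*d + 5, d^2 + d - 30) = d - 5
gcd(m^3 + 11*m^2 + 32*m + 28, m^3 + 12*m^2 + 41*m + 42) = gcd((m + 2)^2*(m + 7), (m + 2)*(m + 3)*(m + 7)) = m^2 + 9*m + 14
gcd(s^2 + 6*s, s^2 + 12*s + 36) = s + 6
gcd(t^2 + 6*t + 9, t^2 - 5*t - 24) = t + 3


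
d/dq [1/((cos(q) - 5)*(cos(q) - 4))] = (2*cos(q) - 9)*sin(q)/((cos(q) - 5)^2*(cos(q) - 4)^2)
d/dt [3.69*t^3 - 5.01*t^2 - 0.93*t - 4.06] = 11.07*t^2 - 10.02*t - 0.93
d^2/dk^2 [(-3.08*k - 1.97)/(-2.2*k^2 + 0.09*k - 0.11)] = ((3.08*k + 1.97)*(4.4*k - 0.09)*(8.8*k - 0.18) - (40.656*k + 8.1136)*(2.2*k^2 - 0.09*k + 0.11))/(2.2*k^2 - 0.09*k + 0.11)^3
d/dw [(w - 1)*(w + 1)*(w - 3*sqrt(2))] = 3*w^2 - 6*sqrt(2)*w - 1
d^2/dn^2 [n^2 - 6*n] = 2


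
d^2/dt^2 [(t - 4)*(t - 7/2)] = 2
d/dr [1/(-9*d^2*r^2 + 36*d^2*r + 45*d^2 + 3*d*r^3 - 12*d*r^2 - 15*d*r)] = (6*d*r - 12*d - 3*r^2 + 8*r + 5)/(3*d*(3*d*r^2 - 12*d*r - 15*d - r^3 + 4*r^2 + 5*r)^2)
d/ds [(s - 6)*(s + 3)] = 2*s - 3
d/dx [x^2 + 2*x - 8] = 2*x + 2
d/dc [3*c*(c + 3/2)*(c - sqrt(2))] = 9*c^2 - 6*sqrt(2)*c + 9*c - 9*sqrt(2)/2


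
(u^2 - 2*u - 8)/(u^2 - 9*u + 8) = (u^2 - 2*u - 8)/(u^2 - 9*u + 8)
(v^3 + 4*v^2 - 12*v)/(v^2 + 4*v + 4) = v*(v^2 + 4*v - 12)/(v^2 + 4*v + 4)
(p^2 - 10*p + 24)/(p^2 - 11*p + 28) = (p - 6)/(p - 7)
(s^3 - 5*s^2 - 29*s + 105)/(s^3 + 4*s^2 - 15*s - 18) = (s^2 - 2*s - 35)/(s^2 + 7*s + 6)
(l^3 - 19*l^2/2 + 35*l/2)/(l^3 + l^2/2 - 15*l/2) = (l - 7)/(l + 3)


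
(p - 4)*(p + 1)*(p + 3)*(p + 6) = p^4 + 6*p^3 - 13*p^2 - 90*p - 72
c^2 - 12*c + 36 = (c - 6)^2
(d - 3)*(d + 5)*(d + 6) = d^3 + 8*d^2 - 3*d - 90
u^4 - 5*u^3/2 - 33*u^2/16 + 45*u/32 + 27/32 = (u - 3)*(u - 3/4)*(u + 1/2)*(u + 3/4)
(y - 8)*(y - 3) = y^2 - 11*y + 24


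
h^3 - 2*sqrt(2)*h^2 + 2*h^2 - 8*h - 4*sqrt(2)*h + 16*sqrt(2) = (h - 2)*(h + 4)*(h - 2*sqrt(2))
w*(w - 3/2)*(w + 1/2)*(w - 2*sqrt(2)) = w^4 - 2*sqrt(2)*w^3 - w^3 - 3*w^2/4 + 2*sqrt(2)*w^2 + 3*sqrt(2)*w/2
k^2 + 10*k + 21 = (k + 3)*(k + 7)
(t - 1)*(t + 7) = t^2 + 6*t - 7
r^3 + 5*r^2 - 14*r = r*(r - 2)*(r + 7)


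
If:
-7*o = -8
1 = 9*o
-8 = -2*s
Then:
No Solution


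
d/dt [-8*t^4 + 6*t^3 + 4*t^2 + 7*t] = -32*t^3 + 18*t^2 + 8*t + 7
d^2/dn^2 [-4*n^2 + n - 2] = -8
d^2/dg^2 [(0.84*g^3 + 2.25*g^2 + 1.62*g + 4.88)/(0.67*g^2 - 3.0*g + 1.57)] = (-4.44089209850063e-16*g^5 + 23.852244*g^3 - 24.795258*g^2 - 56.654172*g + 103.925906)/(0.300763*g^6 - 4.0401*g^5 + 20.204319*g^4 - 45.9342*g^3 + 47.344449*g^2 - 22.1841*g + 3.869893)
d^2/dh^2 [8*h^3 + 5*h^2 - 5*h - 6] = 48*h + 10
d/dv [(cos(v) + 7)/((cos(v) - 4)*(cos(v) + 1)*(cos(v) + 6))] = 2*(cos(v)^3 + 12*cos(v)^2 + 21*cos(v) - 65)*sin(v)/((cos(v) - 4)^2*(cos(v) + 1)^2*(cos(v) + 6)^2)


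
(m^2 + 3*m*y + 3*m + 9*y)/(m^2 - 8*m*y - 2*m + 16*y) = (m^2 + 3*m*y + 3*m + 9*y)/(m^2 - 8*m*y - 2*m + 16*y)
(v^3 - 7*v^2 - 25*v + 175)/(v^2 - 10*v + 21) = (v^2 - 25)/(v - 3)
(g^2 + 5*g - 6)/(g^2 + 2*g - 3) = (g + 6)/(g + 3)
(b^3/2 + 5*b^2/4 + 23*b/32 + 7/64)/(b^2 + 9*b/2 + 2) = (b^2/2 + b + 7/32)/(b + 4)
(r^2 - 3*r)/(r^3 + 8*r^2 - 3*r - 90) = r/(r^2 + 11*r + 30)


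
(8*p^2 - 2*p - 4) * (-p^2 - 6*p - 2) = -8*p^4 - 46*p^3 + 28*p + 8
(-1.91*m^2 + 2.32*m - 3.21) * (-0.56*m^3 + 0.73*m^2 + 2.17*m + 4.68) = 1.0696*m^5 - 2.6935*m^4 - 0.653499999999999*m^3 - 6.2477*m^2 + 3.8919*m - 15.0228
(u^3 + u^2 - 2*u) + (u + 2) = u^3 + u^2 - u + 2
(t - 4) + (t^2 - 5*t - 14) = t^2 - 4*t - 18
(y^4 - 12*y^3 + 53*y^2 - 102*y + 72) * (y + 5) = y^5 - 7*y^4 - 7*y^3 + 163*y^2 - 438*y + 360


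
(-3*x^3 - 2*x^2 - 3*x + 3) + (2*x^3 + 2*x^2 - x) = -x^3 - 4*x + 3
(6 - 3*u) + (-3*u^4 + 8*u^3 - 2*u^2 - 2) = -3*u^4 + 8*u^3 - 2*u^2 - 3*u + 4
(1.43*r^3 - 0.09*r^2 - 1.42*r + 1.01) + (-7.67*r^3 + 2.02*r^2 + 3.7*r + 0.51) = -6.24*r^3 + 1.93*r^2 + 2.28*r + 1.52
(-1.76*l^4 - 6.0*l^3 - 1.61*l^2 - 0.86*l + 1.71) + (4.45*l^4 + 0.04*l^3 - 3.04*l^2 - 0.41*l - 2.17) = 2.69*l^4 - 5.96*l^3 - 4.65*l^2 - 1.27*l - 0.46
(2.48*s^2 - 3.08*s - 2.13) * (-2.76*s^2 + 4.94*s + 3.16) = -6.8448*s^4 + 20.752*s^3 - 1.4996*s^2 - 20.255*s - 6.7308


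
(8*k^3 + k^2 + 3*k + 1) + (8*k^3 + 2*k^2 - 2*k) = 16*k^3 + 3*k^2 + k + 1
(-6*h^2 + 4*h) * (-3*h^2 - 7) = 18*h^4 - 12*h^3 + 42*h^2 - 28*h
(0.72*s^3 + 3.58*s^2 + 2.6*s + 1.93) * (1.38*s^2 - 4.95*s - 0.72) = 0.9936*s^5 + 1.3764*s^4 - 14.6514*s^3 - 12.7842*s^2 - 11.4255*s - 1.3896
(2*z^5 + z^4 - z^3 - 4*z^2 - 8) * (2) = 4*z^5 + 2*z^4 - 2*z^3 - 8*z^2 - 16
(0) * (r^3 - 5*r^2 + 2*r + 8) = 0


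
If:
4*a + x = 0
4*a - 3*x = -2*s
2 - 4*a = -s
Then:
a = 1/6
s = -4/3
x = -2/3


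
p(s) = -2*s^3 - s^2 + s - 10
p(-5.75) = 331.41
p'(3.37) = -73.88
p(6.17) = -511.67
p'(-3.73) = -75.02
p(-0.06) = -10.06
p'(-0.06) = 1.10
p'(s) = -6*s^2 - 2*s + 1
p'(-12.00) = -839.00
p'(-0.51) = 0.46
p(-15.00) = 6500.00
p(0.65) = -10.32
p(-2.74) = 20.89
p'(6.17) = -239.75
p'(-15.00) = -1319.00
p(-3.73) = 76.15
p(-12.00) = 3290.00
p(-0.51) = -10.50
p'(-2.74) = -38.57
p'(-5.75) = -185.88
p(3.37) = -94.53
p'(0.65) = -2.84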